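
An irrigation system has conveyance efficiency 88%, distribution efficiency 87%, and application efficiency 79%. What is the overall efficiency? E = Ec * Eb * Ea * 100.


Ec = 0.88, Eb = 0.87, Ea = 0.79
E = 0.88 * 0.87 * 0.79 * 100 = 60.4824%

60.4824 %


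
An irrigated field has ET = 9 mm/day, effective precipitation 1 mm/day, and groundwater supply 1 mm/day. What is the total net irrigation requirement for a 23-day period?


Daily deficit = ET - Pe - GW = 9 - 1 - 1 = 7 mm/day
NIR = 7 * 23 = 161 mm

161.0000 mm


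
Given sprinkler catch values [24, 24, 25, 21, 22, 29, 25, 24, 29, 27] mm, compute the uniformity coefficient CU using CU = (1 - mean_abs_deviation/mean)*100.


mean = 25.000000 mm
MAD = 2.000000 mm
CU = (1 - 2.000000/25.000000)*100

92.0000 %


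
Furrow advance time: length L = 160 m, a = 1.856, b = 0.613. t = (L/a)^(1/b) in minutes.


t = (L/a)^(1/b)
t = (160/1.856)^(1/0.613)
t = 86.206897^(1/0.613)

1437.1134 min


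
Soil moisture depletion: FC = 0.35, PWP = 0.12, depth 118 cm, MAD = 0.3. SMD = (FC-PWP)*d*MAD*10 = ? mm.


SMD = (FC - PWP) * d * MAD * 10
SMD = (0.35 - 0.12) * 118 * 0.3 * 10
SMD = 0.2300 * 118 * 0.3 * 10

81.4200 mm


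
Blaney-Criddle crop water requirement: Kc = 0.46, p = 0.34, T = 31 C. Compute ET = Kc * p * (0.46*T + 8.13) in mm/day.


ET = Kc * p * (0.46*T + 8.13)
ET = 0.46 * 0.34 * (0.46*31 + 8.13)
ET = 0.46 * 0.34 * 22.3900

3.5018 mm/day


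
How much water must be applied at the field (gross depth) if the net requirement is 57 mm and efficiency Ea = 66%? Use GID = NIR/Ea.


Ea = 66% = 0.66
GID = NIR / Ea = 57 / 0.66 = 86.3636 mm

86.3636 mm


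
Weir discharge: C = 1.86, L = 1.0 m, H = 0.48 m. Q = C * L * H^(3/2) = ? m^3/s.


Q = C * L * H^(3/2) = 1.86 * 1.0 * 0.48^1.5 = 1.86 * 1.0 * 0.332554

0.6186 m^3/s


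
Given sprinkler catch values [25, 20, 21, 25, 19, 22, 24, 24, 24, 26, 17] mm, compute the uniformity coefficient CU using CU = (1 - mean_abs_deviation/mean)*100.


mean = 22.454545 mm
MAD = 2.413223 mm
CU = (1 - 2.413223/22.454545)*100

89.2529 %


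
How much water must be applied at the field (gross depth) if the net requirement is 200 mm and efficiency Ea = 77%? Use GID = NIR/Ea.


Ea = 77% = 0.77
GID = NIR / Ea = 200 / 0.77 = 259.7403 mm

259.7403 mm


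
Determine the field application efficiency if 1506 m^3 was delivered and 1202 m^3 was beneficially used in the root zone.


Ea = V_root / V_field * 100 = 1202 / 1506 * 100 = 79.8141%

79.8141 %


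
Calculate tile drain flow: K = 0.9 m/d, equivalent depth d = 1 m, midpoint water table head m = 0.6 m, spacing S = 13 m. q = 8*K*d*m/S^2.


q = 8*K*d*m/S^2
q = 8*0.9*1*0.6/13^2
q = 4.3200 / 169

0.0256 m/d


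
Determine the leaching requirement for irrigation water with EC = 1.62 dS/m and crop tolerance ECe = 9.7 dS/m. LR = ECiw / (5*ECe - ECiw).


LR = ECiw / (5*ECe - ECiw)
LR = 1.62 / (5*9.7 - 1.62)
LR = 1.62 / 46.8800

0.0346


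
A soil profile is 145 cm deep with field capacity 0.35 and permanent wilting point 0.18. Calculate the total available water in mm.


AWC = (FC - PWP) * d * 10
AWC = (0.35 - 0.18) * 145 * 10
AWC = 0.1700 * 145 * 10

246.5000 mm


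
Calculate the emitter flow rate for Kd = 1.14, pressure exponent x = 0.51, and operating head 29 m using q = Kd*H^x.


q = Kd * H^x = 1.14 * 29^0.51 = 1.14 * 5.569587

6.3493 L/h


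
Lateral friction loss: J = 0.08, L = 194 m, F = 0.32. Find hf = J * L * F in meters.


hf = J * L * F = 0.08 * 194 * 0.32 = 4.9664 m

4.9664 m


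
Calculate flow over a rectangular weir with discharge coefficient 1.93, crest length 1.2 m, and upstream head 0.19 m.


Q = C * L * H^(3/2) = 1.93 * 1.2 * 0.19^1.5 = 1.93 * 1.2 * 0.082819

0.1918 m^3/s


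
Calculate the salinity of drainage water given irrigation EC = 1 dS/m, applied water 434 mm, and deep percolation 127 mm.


EC_dw = EC_iw * D_iw / D_dw
EC_dw = 1 * 434 / 127
EC_dw = 434 / 127

3.4173 dS/m


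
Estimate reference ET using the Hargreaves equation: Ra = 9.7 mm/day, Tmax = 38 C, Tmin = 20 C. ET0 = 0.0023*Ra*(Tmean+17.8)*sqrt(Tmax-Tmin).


Tmean = (Tmax + Tmin)/2 = (38 + 20)/2 = 29.0
ET0 = 0.0023 * 9.7 * (29.0 + 17.8) * sqrt(38 - 20)
ET0 = 0.0023 * 9.7 * 46.8 * 4.242641

4.4298 mm/day


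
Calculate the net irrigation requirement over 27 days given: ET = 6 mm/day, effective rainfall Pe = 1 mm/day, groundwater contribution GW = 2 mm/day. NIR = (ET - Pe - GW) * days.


Daily deficit = ET - Pe - GW = 6 - 1 - 2 = 3 mm/day
NIR = 3 * 27 = 81 mm

81.0000 mm


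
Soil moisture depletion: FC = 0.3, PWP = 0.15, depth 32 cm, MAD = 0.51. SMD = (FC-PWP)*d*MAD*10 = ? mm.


SMD = (FC - PWP) * d * MAD * 10
SMD = (0.3 - 0.15) * 32 * 0.51 * 10
SMD = 0.1500 * 32 * 0.51 * 10

24.4800 mm


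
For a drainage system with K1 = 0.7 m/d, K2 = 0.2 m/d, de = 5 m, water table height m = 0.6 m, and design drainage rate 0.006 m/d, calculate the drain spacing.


S^2 = 8*K2*de*m/q + 4*K1*m^2/q
S^2 = 8*0.2*5*0.6/0.006 + 4*0.7*0.6^2/0.006
S = sqrt(968.0000)

31.1127 m


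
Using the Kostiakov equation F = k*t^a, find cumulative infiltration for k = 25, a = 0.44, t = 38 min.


F = k * t^a = 25 * 38^0.44
F = 25 * 4.955697

123.8924 mm


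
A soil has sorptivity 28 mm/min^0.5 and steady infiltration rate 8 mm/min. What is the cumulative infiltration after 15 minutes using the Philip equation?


F = S*sqrt(t) + A*t
F = 28*sqrt(15) + 8*15
F = 28*3.872983 + 120

228.4435 mm


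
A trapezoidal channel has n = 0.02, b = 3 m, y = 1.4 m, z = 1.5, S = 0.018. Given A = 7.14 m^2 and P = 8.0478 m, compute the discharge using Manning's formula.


R = A/P = 7.14/8.0478 = 0.887199
Q = (1/0.02) * 7.14 * 0.887199^(2/3) * 0.018^0.5

44.2234 m^3/s


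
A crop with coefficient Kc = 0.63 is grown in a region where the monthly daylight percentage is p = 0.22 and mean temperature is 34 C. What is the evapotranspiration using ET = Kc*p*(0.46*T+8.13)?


ET = Kc * p * (0.46*T + 8.13)
ET = 0.63 * 0.22 * (0.46*34 + 8.13)
ET = 0.63 * 0.22 * 23.7700

3.2945 mm/day


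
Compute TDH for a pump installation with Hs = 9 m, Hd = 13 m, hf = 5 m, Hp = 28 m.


TDH = Hs + Hd + hf + Hp = 9 + 13 + 5 + 28 = 55

55 m


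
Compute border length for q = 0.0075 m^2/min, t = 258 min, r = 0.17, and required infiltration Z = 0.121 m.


L = q*t/((1+r)*Z)
L = 0.0075*258/((1+0.17)*0.121)
L = 1.935/0.14157

13.6682 m


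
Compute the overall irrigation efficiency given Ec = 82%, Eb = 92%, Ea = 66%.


Ec = 0.82, Eb = 0.92, Ea = 0.66
E = 0.82 * 0.92 * 0.66 * 100 = 49.7904%

49.7904 %


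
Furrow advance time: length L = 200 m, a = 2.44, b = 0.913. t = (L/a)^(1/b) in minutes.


t = (L/a)^(1/b)
t = (200/2.44)^(1/0.913)
t = 81.967213^(1/0.913)

124.7359 min


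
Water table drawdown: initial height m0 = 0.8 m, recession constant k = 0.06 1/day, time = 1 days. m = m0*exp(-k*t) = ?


m = m0 * exp(-k*t)
m = 0.8 * exp(-0.06 * 1)
m = 0.8 * exp(-0.0600)

0.7534 m


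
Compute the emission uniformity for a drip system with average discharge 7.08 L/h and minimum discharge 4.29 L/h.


EU = (q_min/q_avg)*100 = (4.29/7.08)*100 = 60.5932%

60.5932 %


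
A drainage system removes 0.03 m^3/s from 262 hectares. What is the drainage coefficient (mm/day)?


DC = Q * 86400 / (A * 10000) * 1000
DC = 0.03 * 86400 / (262 * 10000) * 1000
DC = 2592000.0000 / 2620000

0.9893 mm/day


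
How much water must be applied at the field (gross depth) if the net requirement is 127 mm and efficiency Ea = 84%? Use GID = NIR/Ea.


Ea = 84% = 0.84
GID = NIR / Ea = 127 / 0.84 = 151.1905 mm

151.1905 mm


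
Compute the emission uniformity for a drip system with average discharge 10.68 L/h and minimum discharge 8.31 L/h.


EU = (q_min/q_avg)*100 = (8.31/10.68)*100 = 77.8090%

77.8090 %


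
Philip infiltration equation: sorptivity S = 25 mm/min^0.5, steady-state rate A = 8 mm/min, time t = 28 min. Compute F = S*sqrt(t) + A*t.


F = S*sqrt(t) + A*t
F = 25*sqrt(28) + 8*28
F = 25*5.291503 + 224

356.2876 mm


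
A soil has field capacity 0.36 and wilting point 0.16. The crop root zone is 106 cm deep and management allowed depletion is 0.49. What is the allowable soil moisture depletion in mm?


SMD = (FC - PWP) * d * MAD * 10
SMD = (0.36 - 0.16) * 106 * 0.49 * 10
SMD = 0.2000 * 106 * 0.49 * 10

103.8800 mm


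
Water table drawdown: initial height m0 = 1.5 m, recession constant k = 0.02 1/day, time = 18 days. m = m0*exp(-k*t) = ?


m = m0 * exp(-k*t)
m = 1.5 * exp(-0.02 * 18)
m = 1.5 * exp(-0.3600)

1.0465 m


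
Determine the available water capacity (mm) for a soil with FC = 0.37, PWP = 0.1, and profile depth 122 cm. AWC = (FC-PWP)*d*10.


AWC = (FC - PWP) * d * 10
AWC = (0.37 - 0.1) * 122 * 10
AWC = 0.2700 * 122 * 10

329.4000 mm


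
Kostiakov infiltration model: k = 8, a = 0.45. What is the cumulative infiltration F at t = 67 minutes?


F = k * t^a = 8 * 67^0.45
F = 8 * 6.633361

53.0669 mm


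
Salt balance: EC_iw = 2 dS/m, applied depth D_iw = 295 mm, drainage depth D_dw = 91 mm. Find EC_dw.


EC_dw = EC_iw * D_iw / D_dw
EC_dw = 2 * 295 / 91
EC_dw = 590 / 91

6.4835 dS/m


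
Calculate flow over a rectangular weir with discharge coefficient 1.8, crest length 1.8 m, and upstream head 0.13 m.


Q = C * L * H^(3/2) = 1.8 * 1.8 * 0.13^1.5 = 1.8 * 1.8 * 0.046872

0.1519 m^3/s


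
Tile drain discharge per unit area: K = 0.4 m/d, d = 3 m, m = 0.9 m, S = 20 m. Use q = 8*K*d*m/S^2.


q = 8*K*d*m/S^2
q = 8*0.4*3*0.9/20^2
q = 8.6400 / 400

0.0216 m/d


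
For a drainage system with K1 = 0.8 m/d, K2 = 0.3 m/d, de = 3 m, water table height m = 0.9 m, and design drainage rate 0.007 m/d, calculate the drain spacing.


S^2 = 8*K2*de*m/q + 4*K1*m^2/q
S^2 = 8*0.3*3*0.9/0.007 + 4*0.8*0.9^2/0.007
S = sqrt(1296.0000)

36.0000 m


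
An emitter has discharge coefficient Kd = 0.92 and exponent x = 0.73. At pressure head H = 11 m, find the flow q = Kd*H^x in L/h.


q = Kd * H^x = 0.92 * 11^0.73 = 0.92 * 5.757271

5.2967 L/h


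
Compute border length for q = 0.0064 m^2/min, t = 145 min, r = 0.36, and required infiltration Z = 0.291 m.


L = q*t/((1+r)*Z)
L = 0.0064*145/((1+0.36)*0.291)
L = 0.928/0.39576

2.3449 m


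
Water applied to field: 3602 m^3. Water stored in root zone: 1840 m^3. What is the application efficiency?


Ea = V_root / V_field * 100 = 1840 / 3602 * 100 = 51.0827%

51.0827 %


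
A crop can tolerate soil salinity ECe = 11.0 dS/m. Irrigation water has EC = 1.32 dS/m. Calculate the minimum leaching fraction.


LR = ECiw / (5*ECe - ECiw)
LR = 1.32 / (5*11.0 - 1.32)
LR = 1.32 / 53.6800

0.0246


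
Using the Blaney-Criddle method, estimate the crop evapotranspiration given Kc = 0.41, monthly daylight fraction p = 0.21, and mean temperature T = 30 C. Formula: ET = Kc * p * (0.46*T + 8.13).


ET = Kc * p * (0.46*T + 8.13)
ET = 0.41 * 0.21 * (0.46*30 + 8.13)
ET = 0.41 * 0.21 * 21.9300

1.8882 mm/day


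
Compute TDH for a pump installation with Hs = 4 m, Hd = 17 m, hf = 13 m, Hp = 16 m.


TDH = Hs + Hd + hf + Hp = 4 + 17 + 13 + 16 = 50

50 m


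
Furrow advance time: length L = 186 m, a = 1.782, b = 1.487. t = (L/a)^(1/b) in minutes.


t = (L/a)^(1/b)
t = (186/1.782)^(1/1.487)
t = 104.377104^(1/1.487)

22.7773 min


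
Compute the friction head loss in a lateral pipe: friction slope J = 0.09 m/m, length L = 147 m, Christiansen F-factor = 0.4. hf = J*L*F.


hf = J * L * F = 0.09 * 147 * 0.4 = 5.2920 m

5.2920 m


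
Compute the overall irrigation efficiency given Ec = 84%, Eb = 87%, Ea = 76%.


Ec = 0.84, Eb = 0.87, Ea = 0.76
E = 0.84 * 0.87 * 0.76 * 100 = 55.5408%

55.5408 %


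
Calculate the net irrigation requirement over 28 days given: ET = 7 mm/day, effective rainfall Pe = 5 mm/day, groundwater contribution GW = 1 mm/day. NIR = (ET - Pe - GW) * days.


Daily deficit = ET - Pe - GW = 7 - 5 - 1 = 1 mm/day
NIR = 1 * 28 = 28 mm

28.0000 mm


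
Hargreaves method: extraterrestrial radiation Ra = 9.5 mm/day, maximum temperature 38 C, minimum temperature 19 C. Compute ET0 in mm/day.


Tmean = (Tmax + Tmin)/2 = (38 + 19)/2 = 28.5
ET0 = 0.0023 * 9.5 * (28.5 + 17.8) * sqrt(38 - 19)
ET0 = 0.0023 * 9.5 * 46.3 * 4.358899

4.4097 mm/day


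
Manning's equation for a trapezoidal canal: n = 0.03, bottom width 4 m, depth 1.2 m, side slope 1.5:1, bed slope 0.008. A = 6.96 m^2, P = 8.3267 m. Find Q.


R = A/P = 6.96/8.3267 = 0.835865
Q = (1/0.03) * 6.96 * 0.835865^(2/3) * 0.008^0.5

18.4130 m^3/s


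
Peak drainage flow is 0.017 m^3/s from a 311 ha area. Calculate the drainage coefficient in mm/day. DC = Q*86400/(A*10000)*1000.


DC = Q * 86400 / (A * 10000) * 1000
DC = 0.017 * 86400 / (311 * 10000) * 1000
DC = 1468800.0000 / 3110000

0.4723 mm/day


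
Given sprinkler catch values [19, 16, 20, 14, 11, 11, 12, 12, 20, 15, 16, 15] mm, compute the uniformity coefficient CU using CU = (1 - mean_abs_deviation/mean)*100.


mean = 15.083333 mm
MAD = 2.597222 mm
CU = (1 - 2.597222/15.083333)*100

82.7808 %


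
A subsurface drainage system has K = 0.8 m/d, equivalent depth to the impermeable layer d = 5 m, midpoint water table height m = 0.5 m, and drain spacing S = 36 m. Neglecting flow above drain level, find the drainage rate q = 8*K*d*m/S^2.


q = 8*K*d*m/S^2
q = 8*0.8*5*0.5/36^2
q = 16.0000 / 1296

0.0123 m/d


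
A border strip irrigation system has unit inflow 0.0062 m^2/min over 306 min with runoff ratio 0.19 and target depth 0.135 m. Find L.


L = q*t/((1+r)*Z)
L = 0.0062*306/((1+0.19)*0.135)
L = 1.8972/0.16065

11.8095 m


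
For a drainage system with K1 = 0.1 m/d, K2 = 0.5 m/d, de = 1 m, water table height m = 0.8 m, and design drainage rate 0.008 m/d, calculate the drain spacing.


S^2 = 8*K2*de*m/q + 4*K1*m^2/q
S^2 = 8*0.5*1*0.8/0.008 + 4*0.1*0.8^2/0.008
S = sqrt(432.0000)

20.7846 m


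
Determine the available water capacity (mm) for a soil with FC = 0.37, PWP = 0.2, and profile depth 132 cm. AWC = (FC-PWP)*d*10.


AWC = (FC - PWP) * d * 10
AWC = (0.37 - 0.2) * 132 * 10
AWC = 0.1700 * 132 * 10

224.4000 mm


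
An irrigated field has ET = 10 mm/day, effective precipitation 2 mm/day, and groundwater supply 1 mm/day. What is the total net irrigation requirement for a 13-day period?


Daily deficit = ET - Pe - GW = 10 - 2 - 1 = 7 mm/day
NIR = 7 * 13 = 91 mm

91.0000 mm


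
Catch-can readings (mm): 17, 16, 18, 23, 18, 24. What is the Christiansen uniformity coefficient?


mean = 19.333333 mm
MAD = 2.777778 mm
CU = (1 - 2.777778/19.333333)*100

85.6322 %


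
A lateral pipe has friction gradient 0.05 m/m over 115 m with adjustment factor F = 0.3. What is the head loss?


hf = J * L * F = 0.05 * 115 * 0.3 = 1.7250 m

1.7250 m


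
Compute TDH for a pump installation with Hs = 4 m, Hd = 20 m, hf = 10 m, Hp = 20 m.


TDH = Hs + Hd + hf + Hp = 4 + 20 + 10 + 20 = 54

54 m


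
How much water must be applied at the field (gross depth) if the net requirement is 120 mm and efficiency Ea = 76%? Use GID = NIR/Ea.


Ea = 76% = 0.76
GID = NIR / Ea = 120 / 0.76 = 157.8947 mm

157.8947 mm


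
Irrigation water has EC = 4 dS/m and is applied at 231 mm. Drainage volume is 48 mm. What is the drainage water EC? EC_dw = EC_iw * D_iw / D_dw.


EC_dw = EC_iw * D_iw / D_dw
EC_dw = 4 * 231 / 48
EC_dw = 924 / 48

19.2500 dS/m


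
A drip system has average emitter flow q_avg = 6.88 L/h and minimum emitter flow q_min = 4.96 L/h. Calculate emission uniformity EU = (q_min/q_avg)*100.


EU = (q_min/q_avg)*100 = (4.96/6.88)*100 = 72.0930%

72.0930 %


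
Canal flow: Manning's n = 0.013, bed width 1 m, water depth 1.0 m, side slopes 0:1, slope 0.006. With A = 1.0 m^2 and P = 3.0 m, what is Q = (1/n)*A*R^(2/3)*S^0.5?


R = A/P = 1.0/3.0 = 0.333333
Q = (1/0.013) * 1.0 * 0.333333^(2/3) * 0.006^0.5

2.8645 m^3/s


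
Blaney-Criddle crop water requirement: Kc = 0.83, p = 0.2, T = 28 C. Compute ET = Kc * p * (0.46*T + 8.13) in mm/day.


ET = Kc * p * (0.46*T + 8.13)
ET = 0.83 * 0.2 * (0.46*28 + 8.13)
ET = 0.83 * 0.2 * 21.0100

3.4877 mm/day


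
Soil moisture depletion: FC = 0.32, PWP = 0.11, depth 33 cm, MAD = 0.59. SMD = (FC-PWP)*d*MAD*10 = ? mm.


SMD = (FC - PWP) * d * MAD * 10
SMD = (0.32 - 0.11) * 33 * 0.59 * 10
SMD = 0.2100 * 33 * 0.59 * 10

40.8870 mm


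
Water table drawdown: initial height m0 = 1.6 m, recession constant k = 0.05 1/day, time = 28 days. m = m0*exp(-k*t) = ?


m = m0 * exp(-k*t)
m = 1.6 * exp(-0.05 * 28)
m = 1.6 * exp(-1.4000)

0.3946 m


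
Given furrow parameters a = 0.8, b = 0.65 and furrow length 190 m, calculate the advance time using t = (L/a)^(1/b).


t = (L/a)^(1/b)
t = (190/0.8)^(1/0.65)
t = 237.500000^(1/0.65)

4517.1769 min


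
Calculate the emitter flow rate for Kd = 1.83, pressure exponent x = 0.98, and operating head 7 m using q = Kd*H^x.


q = Kd * H^x = 1.83 * 7^0.98 = 1.83 * 6.732806

12.3210 L/h


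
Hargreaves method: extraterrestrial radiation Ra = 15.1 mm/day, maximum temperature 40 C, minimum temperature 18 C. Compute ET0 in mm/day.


Tmean = (Tmax + Tmin)/2 = (40 + 18)/2 = 29.0
ET0 = 0.0023 * 15.1 * (29.0 + 17.8) * sqrt(40 - 18)
ET0 = 0.0023 * 15.1 * 46.8 * 4.690416

7.6236 mm/day


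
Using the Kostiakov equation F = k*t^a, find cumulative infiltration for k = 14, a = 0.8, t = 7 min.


F = k * t^a = 14 * 7^0.8
F = 14 * 4.743276

66.4059 mm


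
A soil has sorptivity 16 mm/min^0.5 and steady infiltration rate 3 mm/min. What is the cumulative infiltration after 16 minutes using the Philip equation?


F = S*sqrt(t) + A*t
F = 16*sqrt(16) + 3*16
F = 16*4.000000 + 48

112.0000 mm


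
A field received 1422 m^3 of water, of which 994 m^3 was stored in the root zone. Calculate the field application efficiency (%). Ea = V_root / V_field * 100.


Ea = V_root / V_field * 100 = 994 / 1422 * 100 = 69.9015%

69.9015 %


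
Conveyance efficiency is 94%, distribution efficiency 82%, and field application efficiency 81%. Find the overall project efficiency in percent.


Ec = 0.94, Eb = 0.82, Ea = 0.81
E = 0.94 * 0.82 * 0.81 * 100 = 62.4348%

62.4348 %


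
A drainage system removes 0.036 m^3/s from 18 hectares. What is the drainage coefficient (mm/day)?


DC = Q * 86400 / (A * 10000) * 1000
DC = 0.036 * 86400 / (18 * 10000) * 1000
DC = 3110400.0000 / 180000

17.2800 mm/day


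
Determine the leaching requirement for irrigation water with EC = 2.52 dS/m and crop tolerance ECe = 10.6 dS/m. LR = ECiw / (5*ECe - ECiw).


LR = ECiw / (5*ECe - ECiw)
LR = 2.52 / (5*10.6 - 2.52)
LR = 2.52 / 50.4800

0.0499


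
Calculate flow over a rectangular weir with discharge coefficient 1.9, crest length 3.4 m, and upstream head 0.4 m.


Q = C * L * H^(3/2) = 1.9 * 3.4 * 0.4^1.5 = 1.9 * 3.4 * 0.252982

1.6343 m^3/s


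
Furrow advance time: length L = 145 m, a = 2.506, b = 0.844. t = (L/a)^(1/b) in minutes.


t = (L/a)^(1/b)
t = (145/2.506)^(1/0.844)
t = 57.861133^(1/0.844)

122.5000 min


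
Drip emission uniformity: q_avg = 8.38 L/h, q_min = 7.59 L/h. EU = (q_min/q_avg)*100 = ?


EU = (q_min/q_avg)*100 = (7.59/8.38)*100 = 90.5728%

90.5728 %


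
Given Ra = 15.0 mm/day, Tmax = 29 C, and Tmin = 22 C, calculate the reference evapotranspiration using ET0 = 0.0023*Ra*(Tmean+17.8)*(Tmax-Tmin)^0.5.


Tmean = (Tmax + Tmin)/2 = (29 + 22)/2 = 25.5
ET0 = 0.0023 * 15.0 * (25.5 + 17.8) * sqrt(29 - 22)
ET0 = 0.0023 * 15.0 * 43.3 * 2.645751

3.9524 mm/day


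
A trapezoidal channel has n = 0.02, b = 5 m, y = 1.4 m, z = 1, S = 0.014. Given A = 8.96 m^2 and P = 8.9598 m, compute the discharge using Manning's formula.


R = A/P = 8.96/8.9598 = 1.000022
Q = (1/0.02) * 8.96 * 1.000022^(2/3) * 0.014^0.5

53.0089 m^3/s


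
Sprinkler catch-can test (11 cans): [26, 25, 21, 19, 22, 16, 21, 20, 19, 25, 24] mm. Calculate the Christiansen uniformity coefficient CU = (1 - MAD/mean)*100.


mean = 21.636364 mm
MAD = 2.512397 mm
CU = (1 - 2.512397/21.636364)*100

88.3881 %


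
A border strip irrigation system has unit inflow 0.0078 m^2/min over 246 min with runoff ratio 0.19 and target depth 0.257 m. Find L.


L = q*t/((1+r)*Z)
L = 0.0078*246/((1+0.19)*0.257)
L = 1.9188/0.30583

6.2741 m


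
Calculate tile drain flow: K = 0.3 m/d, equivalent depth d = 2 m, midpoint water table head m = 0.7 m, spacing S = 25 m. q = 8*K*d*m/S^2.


q = 8*K*d*m/S^2
q = 8*0.3*2*0.7/25^2
q = 3.3600 / 625

0.0054 m/d


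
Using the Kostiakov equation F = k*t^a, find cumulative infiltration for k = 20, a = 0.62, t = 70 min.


F = k * t^a = 20 * 70^0.62
F = 20 * 13.930310

278.6062 mm


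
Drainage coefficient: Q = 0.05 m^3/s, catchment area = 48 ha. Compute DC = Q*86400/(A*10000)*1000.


DC = Q * 86400 / (A * 10000) * 1000
DC = 0.05 * 86400 / (48 * 10000) * 1000
DC = 4320000.0000 / 480000

9.0000 mm/day


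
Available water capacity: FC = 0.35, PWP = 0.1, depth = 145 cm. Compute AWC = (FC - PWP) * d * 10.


AWC = (FC - PWP) * d * 10
AWC = (0.35 - 0.1) * 145 * 10
AWC = 0.2500 * 145 * 10

362.5000 mm


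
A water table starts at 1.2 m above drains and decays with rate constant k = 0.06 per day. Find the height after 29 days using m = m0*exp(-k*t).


m = m0 * exp(-k*t)
m = 1.2 * exp(-0.06 * 29)
m = 1.2 * exp(-1.7400)

0.2106 m


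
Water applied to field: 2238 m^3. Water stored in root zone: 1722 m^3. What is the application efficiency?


Ea = V_root / V_field * 100 = 1722 / 2238 * 100 = 76.9437%

76.9437 %


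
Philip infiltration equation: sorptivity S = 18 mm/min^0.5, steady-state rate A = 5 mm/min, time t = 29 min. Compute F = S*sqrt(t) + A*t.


F = S*sqrt(t) + A*t
F = 18*sqrt(29) + 5*29
F = 18*5.385165 + 145

241.9330 mm


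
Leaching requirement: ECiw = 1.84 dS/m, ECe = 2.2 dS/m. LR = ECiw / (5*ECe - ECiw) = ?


LR = ECiw / (5*ECe - ECiw)
LR = 1.84 / (5*2.2 - 1.84)
LR = 1.84 / 9.1600

0.2009


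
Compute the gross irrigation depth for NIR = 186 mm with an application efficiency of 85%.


Ea = 85% = 0.85
GID = NIR / Ea = 186 / 0.85 = 218.8235 mm

218.8235 mm


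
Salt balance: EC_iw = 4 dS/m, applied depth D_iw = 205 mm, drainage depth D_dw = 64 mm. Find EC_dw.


EC_dw = EC_iw * D_iw / D_dw
EC_dw = 4 * 205 / 64
EC_dw = 820 / 64

12.8125 dS/m


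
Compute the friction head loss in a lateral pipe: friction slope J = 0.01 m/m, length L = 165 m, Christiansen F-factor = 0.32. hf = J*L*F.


hf = J * L * F = 0.01 * 165 * 0.32 = 0.5280 m

0.5280 m


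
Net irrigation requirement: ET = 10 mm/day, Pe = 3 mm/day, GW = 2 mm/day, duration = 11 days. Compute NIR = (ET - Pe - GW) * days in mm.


Daily deficit = ET - Pe - GW = 10 - 3 - 2 = 5 mm/day
NIR = 5 * 11 = 55 mm

55.0000 mm


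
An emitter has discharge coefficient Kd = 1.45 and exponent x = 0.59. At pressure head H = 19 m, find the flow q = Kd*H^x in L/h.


q = Kd * H^x = 1.45 * 19^0.59 = 1.45 * 5.681521

8.2382 L/h


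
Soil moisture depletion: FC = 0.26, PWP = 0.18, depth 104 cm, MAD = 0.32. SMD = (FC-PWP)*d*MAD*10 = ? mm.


SMD = (FC - PWP) * d * MAD * 10
SMD = (0.26 - 0.18) * 104 * 0.32 * 10
SMD = 0.0800 * 104 * 0.32 * 10

26.6240 mm


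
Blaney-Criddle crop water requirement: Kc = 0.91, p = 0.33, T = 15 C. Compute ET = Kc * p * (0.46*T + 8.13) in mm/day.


ET = Kc * p * (0.46*T + 8.13)
ET = 0.91 * 0.33 * (0.46*15 + 8.13)
ET = 0.91 * 0.33 * 15.0300

4.5135 mm/day


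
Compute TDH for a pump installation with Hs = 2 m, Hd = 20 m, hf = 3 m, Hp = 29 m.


TDH = Hs + Hd + hf + Hp = 2 + 20 + 3 + 29 = 54

54 m


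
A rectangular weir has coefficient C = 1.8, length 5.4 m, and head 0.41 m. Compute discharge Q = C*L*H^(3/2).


Q = C * L * H^(3/2) = 1.8 * 5.4 * 0.41^1.5 = 1.8 * 5.4 * 0.262528

2.5518 m^3/s


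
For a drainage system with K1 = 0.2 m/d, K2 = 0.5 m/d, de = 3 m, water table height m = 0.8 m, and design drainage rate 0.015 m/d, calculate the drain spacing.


S^2 = 8*K2*de*m/q + 4*K1*m^2/q
S^2 = 8*0.5*3*0.8/0.015 + 4*0.2*0.8^2/0.015
S = sqrt(674.1333)

25.9641 m


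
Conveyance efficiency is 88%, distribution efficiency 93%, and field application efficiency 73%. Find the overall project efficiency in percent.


Ec = 0.88, Eb = 0.93, Ea = 0.73
E = 0.88 * 0.93 * 0.73 * 100 = 59.7432%

59.7432 %


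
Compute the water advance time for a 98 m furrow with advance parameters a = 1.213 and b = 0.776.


t = (L/a)^(1/b)
t = (98/1.213)^(1/0.776)
t = 80.791426^(1/0.776)

287.0417 min


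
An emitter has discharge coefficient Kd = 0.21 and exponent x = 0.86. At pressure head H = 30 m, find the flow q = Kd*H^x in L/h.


q = Kd * H^x = 0.21 * 30^0.86 = 0.21 * 18.634780

3.9133 L/h


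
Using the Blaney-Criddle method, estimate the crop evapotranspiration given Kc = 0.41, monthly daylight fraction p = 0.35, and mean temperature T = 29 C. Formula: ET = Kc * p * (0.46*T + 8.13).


ET = Kc * p * (0.46*T + 8.13)
ET = 0.41 * 0.35 * (0.46*29 + 8.13)
ET = 0.41 * 0.35 * 21.4700

3.0809 mm/day


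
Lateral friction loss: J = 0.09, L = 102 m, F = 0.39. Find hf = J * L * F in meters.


hf = J * L * F = 0.09 * 102 * 0.39 = 3.5802 m

3.5802 m


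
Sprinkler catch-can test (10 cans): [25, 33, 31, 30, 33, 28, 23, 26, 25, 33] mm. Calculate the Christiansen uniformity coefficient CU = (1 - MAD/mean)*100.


mean = 28.700000 mm
MAD = 3.300000 mm
CU = (1 - 3.300000/28.700000)*100

88.5017 %


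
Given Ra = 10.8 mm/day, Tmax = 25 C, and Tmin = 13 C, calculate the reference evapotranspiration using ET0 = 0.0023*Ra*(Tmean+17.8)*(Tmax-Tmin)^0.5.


Tmean = (Tmax + Tmin)/2 = (25 + 13)/2 = 19.0
ET0 = 0.0023 * 10.8 * (19.0 + 17.8) * sqrt(25 - 13)
ET0 = 0.0023 * 10.8 * 36.8 * 3.464102

3.1666 mm/day


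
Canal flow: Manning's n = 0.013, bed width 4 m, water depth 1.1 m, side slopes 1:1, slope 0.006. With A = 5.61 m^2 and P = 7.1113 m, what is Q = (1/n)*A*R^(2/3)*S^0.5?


R = A/P = 5.61/7.1113 = 0.788885
Q = (1/0.013) * 5.61 * 0.788885^(2/3) * 0.006^0.5

28.5389 m^3/s


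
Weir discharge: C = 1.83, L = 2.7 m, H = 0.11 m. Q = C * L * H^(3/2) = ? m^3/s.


Q = C * L * H^(3/2) = 1.83 * 2.7 * 0.11^1.5 = 1.83 * 2.7 * 0.036483

0.1803 m^3/s


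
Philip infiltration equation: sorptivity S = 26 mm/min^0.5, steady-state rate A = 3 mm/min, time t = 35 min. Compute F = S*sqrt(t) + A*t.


F = S*sqrt(t) + A*t
F = 26*sqrt(35) + 3*35
F = 26*5.916080 + 105

258.8181 mm


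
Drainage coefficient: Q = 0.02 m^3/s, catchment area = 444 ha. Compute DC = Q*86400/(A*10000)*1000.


DC = Q * 86400 / (A * 10000) * 1000
DC = 0.02 * 86400 / (444 * 10000) * 1000
DC = 1728000.0000 / 4440000

0.3892 mm/day


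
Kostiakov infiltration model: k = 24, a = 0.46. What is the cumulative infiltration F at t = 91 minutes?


F = k * t^a = 24 * 91^0.46
F = 24 * 7.964510

191.1482 mm


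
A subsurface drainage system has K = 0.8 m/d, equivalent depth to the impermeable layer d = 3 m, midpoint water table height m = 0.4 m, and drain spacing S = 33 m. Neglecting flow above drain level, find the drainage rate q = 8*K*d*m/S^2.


q = 8*K*d*m/S^2
q = 8*0.8*3*0.4/33^2
q = 7.6800 / 1089

0.0071 m/d


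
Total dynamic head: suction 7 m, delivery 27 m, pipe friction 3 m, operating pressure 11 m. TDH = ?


TDH = Hs + Hd + hf + Hp = 7 + 27 + 3 + 11 = 48

48 m


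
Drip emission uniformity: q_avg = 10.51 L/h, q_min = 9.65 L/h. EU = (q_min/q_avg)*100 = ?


EU = (q_min/q_avg)*100 = (9.65/10.51)*100 = 91.8173%

91.8173 %


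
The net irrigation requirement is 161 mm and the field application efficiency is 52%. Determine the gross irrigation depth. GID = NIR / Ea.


Ea = 52% = 0.52
GID = NIR / Ea = 161 / 0.52 = 309.6154 mm

309.6154 mm


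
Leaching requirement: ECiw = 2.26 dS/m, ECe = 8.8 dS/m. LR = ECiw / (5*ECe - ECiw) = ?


LR = ECiw / (5*ECe - ECiw)
LR = 2.26 / (5*8.8 - 2.26)
LR = 2.26 / 41.7400

0.0541


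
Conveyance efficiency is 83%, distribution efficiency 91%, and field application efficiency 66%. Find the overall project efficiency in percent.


Ec = 0.83, Eb = 0.91, Ea = 0.66
E = 0.83 * 0.91 * 0.66 * 100 = 49.8498%

49.8498 %


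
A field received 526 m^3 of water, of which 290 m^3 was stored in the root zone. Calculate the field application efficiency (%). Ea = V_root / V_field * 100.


Ea = V_root / V_field * 100 = 290 / 526 * 100 = 55.1331%

55.1331 %


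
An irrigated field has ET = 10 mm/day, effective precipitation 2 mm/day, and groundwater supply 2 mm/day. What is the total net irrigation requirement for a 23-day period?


Daily deficit = ET - Pe - GW = 10 - 2 - 2 = 6 mm/day
NIR = 6 * 23 = 138 mm

138.0000 mm


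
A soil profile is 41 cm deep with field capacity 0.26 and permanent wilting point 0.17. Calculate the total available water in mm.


AWC = (FC - PWP) * d * 10
AWC = (0.26 - 0.17) * 41 * 10
AWC = 0.0900 * 41 * 10

36.9000 mm


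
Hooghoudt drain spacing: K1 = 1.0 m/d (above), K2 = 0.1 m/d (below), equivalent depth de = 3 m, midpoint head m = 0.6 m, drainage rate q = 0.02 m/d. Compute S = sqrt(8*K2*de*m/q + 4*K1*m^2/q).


S^2 = 8*K2*de*m/q + 4*K1*m^2/q
S^2 = 8*0.1*3*0.6/0.02 + 4*1.0*0.6^2/0.02
S = sqrt(144.0000)

12.0000 m


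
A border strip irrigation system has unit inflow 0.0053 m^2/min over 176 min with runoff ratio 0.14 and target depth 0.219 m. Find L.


L = q*t/((1+r)*Z)
L = 0.0053*176/((1+0.14)*0.219)
L = 0.9328/0.24966

3.7363 m


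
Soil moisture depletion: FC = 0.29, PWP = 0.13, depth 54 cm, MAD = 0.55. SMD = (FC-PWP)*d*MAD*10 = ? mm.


SMD = (FC - PWP) * d * MAD * 10
SMD = (0.29 - 0.13) * 54 * 0.55 * 10
SMD = 0.1600 * 54 * 0.55 * 10

47.5200 mm


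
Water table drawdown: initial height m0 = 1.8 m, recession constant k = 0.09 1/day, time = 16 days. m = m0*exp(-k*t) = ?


m = m0 * exp(-k*t)
m = 1.8 * exp(-0.09 * 16)
m = 1.8 * exp(-1.4400)

0.4265 m


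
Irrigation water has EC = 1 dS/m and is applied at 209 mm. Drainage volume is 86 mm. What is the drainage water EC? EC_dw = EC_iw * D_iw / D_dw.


EC_dw = EC_iw * D_iw / D_dw
EC_dw = 1 * 209 / 86
EC_dw = 209 / 86

2.4302 dS/m


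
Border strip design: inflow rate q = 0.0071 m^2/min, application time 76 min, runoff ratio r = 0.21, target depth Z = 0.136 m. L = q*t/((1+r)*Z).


L = q*t/((1+r)*Z)
L = 0.0071*76/((1+0.21)*0.136)
L = 0.5396/0.16456

3.2790 m


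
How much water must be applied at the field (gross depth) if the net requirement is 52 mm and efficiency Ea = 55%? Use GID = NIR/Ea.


Ea = 55% = 0.55
GID = NIR / Ea = 52 / 0.55 = 94.5455 mm

94.5455 mm


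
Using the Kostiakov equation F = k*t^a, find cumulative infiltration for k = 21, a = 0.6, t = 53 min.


F = k * t^a = 21 * 53^0.6
F = 21 * 10.828431

227.3971 mm


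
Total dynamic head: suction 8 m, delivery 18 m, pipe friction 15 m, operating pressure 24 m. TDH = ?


TDH = Hs + Hd + hf + Hp = 8 + 18 + 15 + 24 = 65

65 m


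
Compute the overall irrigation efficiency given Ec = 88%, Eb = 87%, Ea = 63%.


Ec = 0.88, Eb = 0.87, Ea = 0.63
E = 0.88 * 0.87 * 0.63 * 100 = 48.2328%

48.2328 %


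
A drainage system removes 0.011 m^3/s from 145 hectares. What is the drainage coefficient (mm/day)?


DC = Q * 86400 / (A * 10000) * 1000
DC = 0.011 * 86400 / (145 * 10000) * 1000
DC = 950400.0000 / 1450000

0.6554 mm/day


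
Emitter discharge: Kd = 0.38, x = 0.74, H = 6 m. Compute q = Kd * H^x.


q = Kd * H^x = 0.38 * 6^0.74 = 0.38 * 3.765580

1.4309 L/h


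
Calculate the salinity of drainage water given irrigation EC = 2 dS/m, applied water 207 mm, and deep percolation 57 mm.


EC_dw = EC_iw * D_iw / D_dw
EC_dw = 2 * 207 / 57
EC_dw = 414 / 57

7.2632 dS/m


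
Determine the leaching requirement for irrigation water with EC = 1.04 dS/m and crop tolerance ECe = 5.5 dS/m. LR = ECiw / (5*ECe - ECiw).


LR = ECiw / (5*ECe - ECiw)
LR = 1.04 / (5*5.5 - 1.04)
LR = 1.04 / 26.4600

0.0393


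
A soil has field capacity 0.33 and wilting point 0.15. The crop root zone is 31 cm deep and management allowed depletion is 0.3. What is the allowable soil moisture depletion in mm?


SMD = (FC - PWP) * d * MAD * 10
SMD = (0.33 - 0.15) * 31 * 0.3 * 10
SMD = 0.1800 * 31 * 0.3 * 10

16.7400 mm


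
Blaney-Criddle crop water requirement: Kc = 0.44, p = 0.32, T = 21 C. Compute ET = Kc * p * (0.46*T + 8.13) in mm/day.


ET = Kc * p * (0.46*T + 8.13)
ET = 0.44 * 0.32 * (0.46*21 + 8.13)
ET = 0.44 * 0.32 * 17.7900

2.5048 mm/day


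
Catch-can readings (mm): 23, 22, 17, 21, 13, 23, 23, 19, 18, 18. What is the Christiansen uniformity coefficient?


mean = 19.700000 mm
MAD = 2.700000 mm
CU = (1 - 2.700000/19.700000)*100

86.2944 %


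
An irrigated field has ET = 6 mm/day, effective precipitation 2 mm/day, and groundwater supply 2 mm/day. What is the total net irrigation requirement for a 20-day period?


Daily deficit = ET - Pe - GW = 6 - 2 - 2 = 2 mm/day
NIR = 2 * 20 = 40 mm

40.0000 mm


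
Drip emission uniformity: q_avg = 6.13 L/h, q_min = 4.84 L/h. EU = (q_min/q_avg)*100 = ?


EU = (q_min/q_avg)*100 = (4.84/6.13)*100 = 78.9560%

78.9560 %


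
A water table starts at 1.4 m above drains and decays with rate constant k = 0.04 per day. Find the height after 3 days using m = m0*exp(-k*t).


m = m0 * exp(-k*t)
m = 1.4 * exp(-0.04 * 3)
m = 1.4 * exp(-0.1200)

1.2417 m


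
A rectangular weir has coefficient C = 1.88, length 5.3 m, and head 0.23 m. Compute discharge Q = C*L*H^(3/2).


Q = C * L * H^(3/2) = 1.88 * 5.3 * 0.23^1.5 = 1.88 * 5.3 * 0.110304

1.0991 m^3/s


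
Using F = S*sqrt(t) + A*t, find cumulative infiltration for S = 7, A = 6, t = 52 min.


F = S*sqrt(t) + A*t
F = 7*sqrt(52) + 6*52
F = 7*7.211103 + 312

362.4777 mm


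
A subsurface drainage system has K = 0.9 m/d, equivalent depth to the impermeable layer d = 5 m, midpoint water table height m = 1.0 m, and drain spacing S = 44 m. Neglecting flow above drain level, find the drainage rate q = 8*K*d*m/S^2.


q = 8*K*d*m/S^2
q = 8*0.9*5*1.0/44^2
q = 36.0000 / 1936

0.0186 m/d


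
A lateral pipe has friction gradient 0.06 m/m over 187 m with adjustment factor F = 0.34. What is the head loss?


hf = J * L * F = 0.06 * 187 * 0.34 = 3.8148 m

3.8148 m


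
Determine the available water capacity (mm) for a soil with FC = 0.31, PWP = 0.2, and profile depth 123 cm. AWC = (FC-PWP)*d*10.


AWC = (FC - PWP) * d * 10
AWC = (0.31 - 0.2) * 123 * 10
AWC = 0.1100 * 123 * 10

135.3000 mm


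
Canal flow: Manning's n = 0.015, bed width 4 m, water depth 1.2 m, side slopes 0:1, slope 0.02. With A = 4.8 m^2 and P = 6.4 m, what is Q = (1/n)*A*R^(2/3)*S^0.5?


R = A/P = 4.8/6.4 = 0.750000
Q = (1/0.015) * 4.8 * 0.750000^(2/3) * 0.02^0.5

37.3570 m^3/s


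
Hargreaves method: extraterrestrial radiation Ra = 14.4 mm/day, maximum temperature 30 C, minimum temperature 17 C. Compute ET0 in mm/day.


Tmean = (Tmax + Tmin)/2 = (30 + 17)/2 = 23.5
ET0 = 0.0023 * 14.4 * (23.5 + 17.8) * sqrt(30 - 17)
ET0 = 0.0023 * 14.4 * 41.3 * 3.605551

4.9319 mm/day


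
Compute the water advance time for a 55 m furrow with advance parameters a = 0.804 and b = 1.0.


t = (L/a)^(1/b)
t = (55/0.804)^(1/1.0)
t = 68.407960^(1/1.0)

68.4080 min


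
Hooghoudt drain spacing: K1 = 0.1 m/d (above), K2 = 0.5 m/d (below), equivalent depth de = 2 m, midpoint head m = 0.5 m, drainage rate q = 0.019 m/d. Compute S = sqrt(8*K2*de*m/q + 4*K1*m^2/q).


S^2 = 8*K2*de*m/q + 4*K1*m^2/q
S^2 = 8*0.5*2*0.5/0.019 + 4*0.1*0.5^2/0.019
S = sqrt(215.7895)

14.6898 m


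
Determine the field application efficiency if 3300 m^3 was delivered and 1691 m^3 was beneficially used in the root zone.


Ea = V_root / V_field * 100 = 1691 / 3300 * 100 = 51.2424%

51.2424 %


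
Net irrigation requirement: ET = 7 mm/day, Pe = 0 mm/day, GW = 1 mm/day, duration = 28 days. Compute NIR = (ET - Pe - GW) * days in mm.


Daily deficit = ET - Pe - GW = 7 - 0 - 1 = 6 mm/day
NIR = 6 * 28 = 168 mm

168.0000 mm


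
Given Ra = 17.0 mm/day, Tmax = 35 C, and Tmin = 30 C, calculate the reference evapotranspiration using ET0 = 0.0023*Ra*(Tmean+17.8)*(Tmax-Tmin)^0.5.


Tmean = (Tmax + Tmin)/2 = (35 + 30)/2 = 32.5
ET0 = 0.0023 * 17.0 * (32.5 + 17.8) * sqrt(35 - 30)
ET0 = 0.0023 * 17.0 * 50.3 * 2.236068

4.3977 mm/day


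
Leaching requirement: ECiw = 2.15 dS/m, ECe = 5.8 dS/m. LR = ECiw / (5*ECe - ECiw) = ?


LR = ECiw / (5*ECe - ECiw)
LR = 2.15 / (5*5.8 - 2.15)
LR = 2.15 / 26.8500

0.0801


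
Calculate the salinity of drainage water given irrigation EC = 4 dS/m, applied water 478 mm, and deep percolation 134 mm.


EC_dw = EC_iw * D_iw / D_dw
EC_dw = 4 * 478 / 134
EC_dw = 1912 / 134

14.2687 dS/m


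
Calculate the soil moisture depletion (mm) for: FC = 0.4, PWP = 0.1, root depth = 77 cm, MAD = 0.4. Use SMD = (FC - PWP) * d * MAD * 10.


SMD = (FC - PWP) * d * MAD * 10
SMD = (0.4 - 0.1) * 77 * 0.4 * 10
SMD = 0.3000 * 77 * 0.4 * 10

92.4000 mm


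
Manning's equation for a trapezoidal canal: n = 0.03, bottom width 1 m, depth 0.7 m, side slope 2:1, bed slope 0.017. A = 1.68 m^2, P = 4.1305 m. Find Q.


R = A/P = 1.68/4.1305 = 0.406730
Q = (1/0.03) * 1.68 * 0.406730^(2/3) * 0.017^0.5

4.0082 m^3/s


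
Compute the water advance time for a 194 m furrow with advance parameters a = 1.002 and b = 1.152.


t = (L/a)^(1/b)
t = (194/1.002)^(1/1.152)
t = 193.612774^(1/1.152)

96.6464 min


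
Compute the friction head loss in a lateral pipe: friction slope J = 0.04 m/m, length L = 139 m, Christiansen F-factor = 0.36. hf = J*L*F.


hf = J * L * F = 0.04 * 139 * 0.36 = 2.0016 m

2.0016 m


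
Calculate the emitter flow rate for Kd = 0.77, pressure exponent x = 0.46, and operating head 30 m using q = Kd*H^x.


q = Kd * H^x = 0.77 * 30^0.46 = 0.77 * 4.780527

3.6810 L/h


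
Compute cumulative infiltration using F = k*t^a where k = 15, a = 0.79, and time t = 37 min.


F = k * t^a = 15 * 37^0.79
F = 15 * 17.333224

259.9984 mm


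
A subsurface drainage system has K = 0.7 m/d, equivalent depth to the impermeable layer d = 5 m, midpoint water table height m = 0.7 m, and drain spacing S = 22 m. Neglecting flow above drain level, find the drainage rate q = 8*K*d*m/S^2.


q = 8*K*d*m/S^2
q = 8*0.7*5*0.7/22^2
q = 19.6000 / 484

0.0405 m/d


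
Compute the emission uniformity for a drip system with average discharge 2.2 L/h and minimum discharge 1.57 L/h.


EU = (q_min/q_avg)*100 = (1.57/2.2)*100 = 71.3636%

71.3636 %


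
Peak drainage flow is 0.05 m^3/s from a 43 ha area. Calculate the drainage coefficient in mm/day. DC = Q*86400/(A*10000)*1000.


DC = Q * 86400 / (A * 10000) * 1000
DC = 0.05 * 86400 / (43 * 10000) * 1000
DC = 4320000.0000 / 430000

10.0465 mm/day


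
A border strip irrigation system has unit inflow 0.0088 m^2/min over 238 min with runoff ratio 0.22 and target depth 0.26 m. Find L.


L = q*t/((1+r)*Z)
L = 0.0088*238/((1+0.22)*0.26)
L = 2.0944/0.3172

6.6028 m


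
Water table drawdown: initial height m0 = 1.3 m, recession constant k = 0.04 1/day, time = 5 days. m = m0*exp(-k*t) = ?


m = m0 * exp(-k*t)
m = 1.3 * exp(-0.04 * 5)
m = 1.3 * exp(-0.2000)

1.0643 m


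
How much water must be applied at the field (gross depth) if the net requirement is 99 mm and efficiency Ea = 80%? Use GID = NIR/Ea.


Ea = 80% = 0.8
GID = NIR / Ea = 99 / 0.8 = 123.7500 mm

123.7500 mm


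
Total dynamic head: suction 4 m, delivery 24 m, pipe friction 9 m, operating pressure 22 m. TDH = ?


TDH = Hs + Hd + hf + Hp = 4 + 24 + 9 + 22 = 59

59 m


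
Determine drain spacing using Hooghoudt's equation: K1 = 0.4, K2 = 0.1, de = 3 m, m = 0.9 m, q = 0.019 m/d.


S^2 = 8*K2*de*m/q + 4*K1*m^2/q
S^2 = 8*0.1*3*0.9/0.019 + 4*0.4*0.9^2/0.019
S = sqrt(181.8947)

13.4868 m


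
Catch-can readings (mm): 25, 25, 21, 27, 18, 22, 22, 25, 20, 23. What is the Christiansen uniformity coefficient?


mean = 22.800000 mm
MAD = 2.200000 mm
CU = (1 - 2.200000/22.800000)*100

90.3509 %
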